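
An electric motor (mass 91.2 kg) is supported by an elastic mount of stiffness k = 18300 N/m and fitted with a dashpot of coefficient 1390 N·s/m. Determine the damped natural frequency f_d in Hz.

1.90 Hz

ω_n = √(k/m) = √(18300/91.2) = 14.17 rad/s.
Critical damping c_c = 2√(k·m) = 2√(18300 × 91.2) = 2584 N·s/m, so ζ = c/c_c = 1390/2584 = 0.5380.
ω_d = ω_n√(1 − ζ²) = 14.17 × √(1 − 0.289) = 11.94 rad/s.
f_d = ω_d/(2π) = 1.900 Hz.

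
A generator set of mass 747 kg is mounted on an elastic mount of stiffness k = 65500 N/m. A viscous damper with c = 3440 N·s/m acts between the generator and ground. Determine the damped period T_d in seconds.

ω_n = √(k/m) = √(65500/747) = 9.364 rad/s.
Critical damping c_c = 2√(k·m) = 2√(65500 × 747) = 13990 N·s/m, so ζ = c/c_c = 3440/13990 = 0.2459.
ω_d = ω_n√(1 − ζ²) = 9.364 × √(1 − 0.0605) = 9.076 rad/s.
T_d = 2π/ω_d = 0.6922 s.

0.692 s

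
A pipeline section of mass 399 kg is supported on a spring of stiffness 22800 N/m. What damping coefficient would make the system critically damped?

6030 N·s/m

c_c = 2√(k·m) = 2√(22800 × 399) = 2 × 3016 = 6032 N·s/m.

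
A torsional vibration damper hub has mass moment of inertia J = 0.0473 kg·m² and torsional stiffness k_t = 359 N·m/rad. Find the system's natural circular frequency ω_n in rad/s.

87.1 rad/s

ω_n = √(k_t/J) = √(359/0.0473) = √7590 = 87.12 rad/s.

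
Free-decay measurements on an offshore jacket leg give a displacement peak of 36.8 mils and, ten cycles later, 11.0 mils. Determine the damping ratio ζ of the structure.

Logarithmic decrement δ = (1/n)·ln(x₀/x_n) = (1/10)·ln(36.8/11.0) = (1/10)·ln(3.345) = 0.1208.
ζ = δ/√(4π² + δ²) = 0.1208/√(39.48 + 0.0146) = 0.1208/6.284 = 0.01922.

0.0192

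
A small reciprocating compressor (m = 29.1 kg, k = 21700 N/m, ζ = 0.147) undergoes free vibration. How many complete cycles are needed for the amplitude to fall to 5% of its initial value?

Logarithmic decrement δ = 2πζ/√(1 − ζ²) = 2π × 0.1470/√(1 − 0.0216) = 0.9338.
x_n/x₀ = e^(−nδ) ≤ 0.05; take ln: n ≥ ln(1/0.05)/δ = 2.996/0.9338 = 3.208.
So 4 complete cycles are required.

4 cycles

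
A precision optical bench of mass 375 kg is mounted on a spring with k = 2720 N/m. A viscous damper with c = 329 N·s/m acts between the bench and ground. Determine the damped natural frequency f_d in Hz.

0.423 Hz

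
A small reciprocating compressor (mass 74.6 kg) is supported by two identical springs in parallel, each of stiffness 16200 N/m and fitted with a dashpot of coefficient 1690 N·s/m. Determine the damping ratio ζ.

Parallel springs add: k_eq = 2 × 16200 = 32400 N/m.
ω_n = √(k_eq/m) = √(32400/74.6) = 20.84 rad/s.
Critical damping c_c = 2√(k_eq·m) = 2√(32400 × 74.6) = 3109 N·s/m, so ζ = c/c_c = 1690/3109 = 0.5435.

0.544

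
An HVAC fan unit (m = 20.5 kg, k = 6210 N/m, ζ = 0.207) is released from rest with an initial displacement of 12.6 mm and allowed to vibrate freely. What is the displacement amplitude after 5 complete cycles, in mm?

0.0164 mm

Logarithmic decrement δ = 2πζ/√(1 − ζ²) = 2π × 0.2070/√(1 − 0.0428) = 1.329.
After n cycles, x_n/x₀ = e^(−nδ), so x_5 = 12.6 × e^(−5 × 1.329) = 12.6 × 0.001298 = 0.01635 mm.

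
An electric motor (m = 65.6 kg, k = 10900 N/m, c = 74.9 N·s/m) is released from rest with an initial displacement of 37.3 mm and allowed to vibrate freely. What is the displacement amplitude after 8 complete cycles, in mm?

4.02 mm

ζ = c/(2√(km)) = 74.9/(2√(10900 × 65.6)) = 74.9/1691 = 0.04429.
Logarithmic decrement δ = 2πζ/√(1 − ζ²) = 2π × 0.04429/√(1 − 0.00196) = 0.2785.
After n cycles, x_n/x₀ = e^(−nδ), so x_8 = 37.3 × e^(−8 × 0.2785) = 37.3 × 0.1077 = 4.017 mm.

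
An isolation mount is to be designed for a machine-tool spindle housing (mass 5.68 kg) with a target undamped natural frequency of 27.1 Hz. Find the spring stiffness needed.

ω_n = 2πf_n = 2π × 27.1 = 170.3 rad/s.
k = m·ω_n² = 5.68 × 170.3² = 5.68 × 28990 = 164700 N/m.

165000 N/m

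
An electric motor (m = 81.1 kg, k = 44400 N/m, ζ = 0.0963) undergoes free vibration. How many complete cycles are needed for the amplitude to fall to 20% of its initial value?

3 cycles

Logarithmic decrement δ = 2πζ/√(1 − ζ²) = 2π × 0.09630/√(1 − 0.00927) = 0.6079.
x_n/x₀ = e^(−nδ) ≤ 0.2; take ln: n ≥ ln(1/0.2)/δ = 1.609/0.6079 = 2.648.
So 3 complete cycles are required.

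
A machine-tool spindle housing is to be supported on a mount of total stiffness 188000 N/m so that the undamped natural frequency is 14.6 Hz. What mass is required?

ω_n = 2πf_n = 2π × 14.6 = 91.73 rad/s.
m = k/ω_n² = 188000/91.73² = 188000/8415 = 22.34 kg.

22.3 kg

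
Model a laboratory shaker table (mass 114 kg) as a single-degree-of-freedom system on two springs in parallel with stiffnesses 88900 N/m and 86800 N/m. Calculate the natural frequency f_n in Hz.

6.25 Hz

Parallel springs add: k_eq = 88900 + 86800 = 175700 N/m.
ω_n = √(k_eq/m) = √(175700/114) = √1541 = 39.26 rad/s.
f_n = ω_n/(2π) = 39.26/6.283 = 6.248 Hz.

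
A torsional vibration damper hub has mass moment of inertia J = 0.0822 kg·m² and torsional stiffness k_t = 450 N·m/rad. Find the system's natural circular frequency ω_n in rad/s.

ω_n = √(k_t/J) = √(450/0.0822) = √5474 = 73.99 rad/s.

74.0 rad/s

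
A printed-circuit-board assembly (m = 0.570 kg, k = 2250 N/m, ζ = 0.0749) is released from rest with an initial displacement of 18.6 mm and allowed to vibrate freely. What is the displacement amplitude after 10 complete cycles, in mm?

0.166 mm

Logarithmic decrement δ = 2πζ/√(1 − ζ²) = 2π × 0.07490/√(1 − 0.00561) = 0.4719.
After n cycles, x_n/x₀ = e^(−nδ), so x_10 = 18.6 × e^(−10 × 0.4719) = 18.6 × 0.008921 = 0.1659 mm.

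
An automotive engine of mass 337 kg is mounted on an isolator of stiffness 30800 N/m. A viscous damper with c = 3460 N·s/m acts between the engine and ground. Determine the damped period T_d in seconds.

0.779 s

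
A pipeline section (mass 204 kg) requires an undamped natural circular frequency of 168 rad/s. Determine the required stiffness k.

5760000 N/m

k = m·ω_n² = 204 × 168.0² = 204 × 28220 = 5758000 N/m.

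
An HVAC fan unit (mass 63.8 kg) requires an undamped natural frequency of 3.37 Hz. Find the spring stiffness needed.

ω_n = 2πf_n = 2π × 3.37 = 21.17 rad/s.
k = m·ω_n² = 63.8 × 21.17² = 63.8 × 448.4 = 28600 N/m.

28600 N/m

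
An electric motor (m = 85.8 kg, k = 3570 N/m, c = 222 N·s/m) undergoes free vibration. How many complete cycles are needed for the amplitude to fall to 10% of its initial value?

ζ = c/(2√(km)) = 222/(2√(3570 × 85.8)) = 222/1107 = 0.2006.
Logarithmic decrement δ = 2πζ/√(1 − ζ²) = 2π × 0.2006/√(1 − 0.0402) = 1.286.
x_n/x₀ = e^(−nδ) ≤ 0.1; take ln: n ≥ ln(1/0.1)/δ = 2.303/1.286 = 1.790.
So 2 complete cycles are required.

2 cycles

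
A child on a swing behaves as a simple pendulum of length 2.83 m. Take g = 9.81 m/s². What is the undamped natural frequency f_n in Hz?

0.296 Hz

For a simple pendulum ω_n = √(g/L) = √(9.81/2.83) = √3.466 = 1.862 rad/s.
f_n = ω_n/(2π) = 1.862/6.283 = 0.2963 Hz.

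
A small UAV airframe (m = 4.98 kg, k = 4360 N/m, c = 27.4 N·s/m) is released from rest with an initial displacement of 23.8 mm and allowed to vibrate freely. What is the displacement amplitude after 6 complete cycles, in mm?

ζ = c/(2√(km)) = 27.4/(2√(4360 × 4.98)) = 27.4/294.7 = 0.09297.
Logarithmic decrement δ = 2πζ/√(1 − ζ²) = 2π × 0.09297/√(1 − 0.00864) = 0.5867.
After n cycles, x_n/x₀ = e^(−nδ), so x_6 = 23.8 × e^(−6 × 0.5867) = 23.8 × 0.02959 = 0.7043 mm.

0.704 mm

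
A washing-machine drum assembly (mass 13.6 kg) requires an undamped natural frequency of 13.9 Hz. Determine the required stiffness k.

104000 N/m

ω_n = 2πf_n = 2π × 13.9 = 87.34 rad/s.
k = m·ω_n² = 13.6 × 87.34² = 13.6 × 7628 = 103700 N/m.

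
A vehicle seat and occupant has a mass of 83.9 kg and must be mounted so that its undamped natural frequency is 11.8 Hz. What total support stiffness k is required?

461000 N/m

ω_n = 2πf_n = 2π × 11.8 = 74.14 rad/s.
k = m·ω_n² = 83.9 × 74.14² = 83.9 × 5497 = 461200 N/m.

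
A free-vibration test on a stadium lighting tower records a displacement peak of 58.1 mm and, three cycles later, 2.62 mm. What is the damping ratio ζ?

Logarithmic decrement δ = (1/n)·ln(x₀/x_n) = (1/3)·ln(58.1/2.62) = (1/3)·ln(22.18) = 1.033.
ζ = δ/√(4π² + δ²) = 1.033/√(39.48 + 1.07) = 1.033/6.368 = 0.1622.

0.162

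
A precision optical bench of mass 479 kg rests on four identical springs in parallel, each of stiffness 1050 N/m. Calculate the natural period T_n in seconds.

2.12 s

Parallel springs add: k_eq = 4 × 1050 = 4200 N/m.
ω_n = √(k_eq/m) = √(4200/479) = √8.768 = 2.961 rad/s.
T_n = 2π/ω_n = 6.283/2.961 = 2.122 s.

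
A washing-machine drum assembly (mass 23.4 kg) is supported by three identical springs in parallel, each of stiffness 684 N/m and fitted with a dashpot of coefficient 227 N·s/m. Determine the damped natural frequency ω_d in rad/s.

8.01 rad/s

Parallel springs add: k_eq = 3 × 684 = 2052 N/m.
ω_n = √(k_eq/m) = √(2052/23.4) = 9.364 rad/s.
Critical damping c_c = 2√(k_eq·m) = 2√(2052 × 23.4) = 438.3 N·s/m, so ζ = c/c_c = 227/438.3 = 0.5180.
ω_d = ω_n√(1 − ζ²) = 9.364 × √(1 − 0.268) = 8.010 rad/s.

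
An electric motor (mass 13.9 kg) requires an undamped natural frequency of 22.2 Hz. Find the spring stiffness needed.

ω_n = 2πf_n = 2π × 22.2 = 139.5 rad/s.
k = m·ω_n² = 13.9 × 139.5² = 13.9 × 19460 = 270400 N/m.

270000 N/m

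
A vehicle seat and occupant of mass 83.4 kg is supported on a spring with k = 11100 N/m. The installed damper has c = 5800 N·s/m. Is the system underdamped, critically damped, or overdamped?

c_c = 2√(k·m) = 1924 N·s/m; ζ = c/c_c = 5800/1924 = 3.01.
Since ζ > 1 the system is overdamped.

overdamped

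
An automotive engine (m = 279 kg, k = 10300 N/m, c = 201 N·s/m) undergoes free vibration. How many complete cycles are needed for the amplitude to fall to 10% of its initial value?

7 cycles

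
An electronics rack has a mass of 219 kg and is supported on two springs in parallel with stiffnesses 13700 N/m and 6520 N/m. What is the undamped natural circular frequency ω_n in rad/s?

Parallel springs add: k_eq = 13700 + 6520 = 20220 N/m.
ω_n = √(k_eq/m) = √(20220/219) = √92.33 = 9.609 rad/s.

9.61 rad/s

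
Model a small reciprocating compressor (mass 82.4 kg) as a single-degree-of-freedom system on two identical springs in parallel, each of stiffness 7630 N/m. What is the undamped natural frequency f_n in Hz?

Parallel springs add: k_eq = 2 × 7630 = 15260 N/m.
ω_n = √(k_eq/m) = √(15260/82.4) = √185.2 = 13.61 rad/s.
f_n = ω_n/(2π) = 13.61/6.283 = 2.166 Hz.

2.17 Hz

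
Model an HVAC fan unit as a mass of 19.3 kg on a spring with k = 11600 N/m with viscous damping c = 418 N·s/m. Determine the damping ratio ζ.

ω_n = √(k/m) = √(11600/19.3) = 24.52 rad/s.
Critical damping c_c = 2√(k·m) = 2√(11600 × 19.3) = 946.3 N·s/m, so ζ = c/c_c = 418/946.3 = 0.4417.

0.442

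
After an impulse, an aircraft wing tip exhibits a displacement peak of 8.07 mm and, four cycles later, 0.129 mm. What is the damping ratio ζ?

Logarithmic decrement δ = (1/n)·ln(x₀/x_n) = (1/4)·ln(8.07/0.129) = (1/4)·ln(62.56) = 1.034.
ζ = δ/√(4π² + δ²) = 1.034/√(39.48 + 1.07) = 1.034/6.368 = 0.1624.

0.162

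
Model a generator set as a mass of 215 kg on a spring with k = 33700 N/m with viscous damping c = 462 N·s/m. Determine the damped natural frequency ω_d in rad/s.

ω_n = √(k/m) = √(33700/215) = 12.52 rad/s.
Critical damping c_c = 2√(k·m) = 2√(33700 × 215) = 5383 N·s/m, so ζ = c/c_c = 462/5383 = 0.08582.
ω_d = ω_n√(1 − ζ²) = 12.52 × √(1 − 0.00736) = 12.47 rad/s.

12.5 rad/s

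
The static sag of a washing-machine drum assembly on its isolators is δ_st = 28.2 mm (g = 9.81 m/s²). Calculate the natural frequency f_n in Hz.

2.97 Hz

ω_n = √(g/δ_st) = √(9.81/0.0282) = √347.9 = 18.65 rad/s.
f_n = ω_n/(2π) = 18.65/6.283 = 2.968 Hz.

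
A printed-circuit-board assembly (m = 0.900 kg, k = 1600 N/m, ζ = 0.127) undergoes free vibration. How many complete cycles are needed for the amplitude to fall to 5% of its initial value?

4 cycles

Logarithmic decrement δ = 2πζ/√(1 − ζ²) = 2π × 0.1270/√(1 − 0.0161) = 0.8045.
x_n/x₀ = e^(−nδ) ≤ 0.05; take ln: n ≥ ln(1/0.05)/δ = 2.996/0.8045 = 3.724.
So 4 complete cycles are required.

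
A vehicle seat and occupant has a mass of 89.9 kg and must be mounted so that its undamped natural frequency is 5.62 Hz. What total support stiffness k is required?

112000 N/m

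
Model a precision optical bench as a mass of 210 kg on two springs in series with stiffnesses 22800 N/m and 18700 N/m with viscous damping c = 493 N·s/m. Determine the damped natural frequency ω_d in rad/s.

Series springs: 1/k_eq = 1/22800 + 1/18700 = 9.734×10^-5, so k_eq = 10270 N/m.
ω_n = √(k_eq/m) = √(10270/210) = 6.994 rad/s.
Critical damping c_c = 2√(k_eq·m) = 2√(10270 × 210) = 2938 N·s/m, so ζ = c/c_c = 493/2938 = 0.1678.
ω_d = ω_n√(1 − ζ²) = 6.994 × √(1 − 0.0282) = 6.895 rad/s.

6.90 rad/s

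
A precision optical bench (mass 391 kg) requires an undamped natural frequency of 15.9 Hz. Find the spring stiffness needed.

3900000 N/m

ω_n = 2πf_n = 2π × 15.9 = 99.90 rad/s.
k = m·ω_n² = 391 × 99.90² = 391 × 9981 = 3902000 N/m.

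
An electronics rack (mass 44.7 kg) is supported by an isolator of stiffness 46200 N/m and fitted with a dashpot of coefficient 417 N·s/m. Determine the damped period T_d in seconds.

0.198 s

ω_n = √(k/m) = √(46200/44.7) = 32.15 rad/s.
Critical damping c_c = 2√(k·m) = 2√(46200 × 44.7) = 2874 N·s/m, so ζ = c/c_c = 417/2874 = 0.1451.
ω_d = ω_n√(1 − ζ²) = 32.15 × √(1 − 0.0211) = 31.81 rad/s.
T_d = 2π/ω_d = 0.1975 s.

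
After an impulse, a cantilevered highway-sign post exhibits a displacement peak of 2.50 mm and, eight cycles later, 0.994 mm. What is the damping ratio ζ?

Logarithmic decrement δ = (1/n)·ln(x₀/x_n) = (1/8)·ln(2.50/0.994) = (1/8)·ln(2.515) = 0.1153.
ζ = δ/√(4π² + δ²) = 0.1153/√(39.48 + 0.0133) = 0.1153/6.284 = 0.01835.

0.0183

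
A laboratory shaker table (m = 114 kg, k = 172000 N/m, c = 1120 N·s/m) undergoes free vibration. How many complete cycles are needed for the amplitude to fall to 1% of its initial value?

ζ = c/(2√(km)) = 1120/(2√(172000 × 114)) = 1120/8856 = 0.1265.
Logarithmic decrement δ = 2πζ/√(1 − ζ²) = 2π × 0.1265/√(1 − 0.0160) = 0.8010.
x_n/x₀ = e^(−nδ) ≤ 0.01; take ln: n ≥ ln(1/0.01)/δ = 4.605/0.8010 = 5.749.
So 6 complete cycles are required.

6 cycles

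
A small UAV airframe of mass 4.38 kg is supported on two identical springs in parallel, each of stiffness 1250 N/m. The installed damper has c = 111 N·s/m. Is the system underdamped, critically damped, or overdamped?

underdamped

Parallel springs add: k_eq = 2 × 1250 = 2500 N/m.
c_c = 2√(k_eq·m) = 209.3 N·s/m; ζ = c/c_c = 111/209.3 = 0.530.
Since ζ < 1 the system is underdamped.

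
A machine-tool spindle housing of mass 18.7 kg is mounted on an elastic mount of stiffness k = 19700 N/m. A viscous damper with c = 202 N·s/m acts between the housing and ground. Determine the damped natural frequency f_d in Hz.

5.09 Hz

ω_n = √(k/m) = √(19700/18.7) = 32.46 rad/s.
Critical damping c_c = 2√(k·m) = 2√(19700 × 18.7) = 1214 N·s/m, so ζ = c/c_c = 202/1214 = 0.1664.
ω_d = ω_n√(1 − ζ²) = 32.46 × √(1 − 0.0277) = 32.00 rad/s.
f_d = ω_d/(2π) = 5.094 Hz.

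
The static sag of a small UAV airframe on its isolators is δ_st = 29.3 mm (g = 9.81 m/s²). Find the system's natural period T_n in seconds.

0.343 s

ω_n = √(g/δ_st) = √(9.81/0.0293) = √334.8 = 18.30 rad/s.
T_n = 2π/ω_n = 6.283/18.30 = 0.3434 s.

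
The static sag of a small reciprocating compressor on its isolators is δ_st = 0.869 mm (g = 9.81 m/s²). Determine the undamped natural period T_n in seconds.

0.0591 s

ω_n = √(g/δ_st) = √(9.81/0.000869) = √11290 = 106.2 rad/s.
T_n = 2π/ω_n = 6.283/106.2 = 0.05914 s.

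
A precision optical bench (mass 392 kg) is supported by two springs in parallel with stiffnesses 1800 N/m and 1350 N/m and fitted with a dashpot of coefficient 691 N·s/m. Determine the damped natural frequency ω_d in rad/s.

2.69 rad/s

Parallel springs add: k_eq = 1800 + 1350 = 3150 N/m.
ω_n = √(k_eq/m) = √(3150/392) = 2.835 rad/s.
Critical damping c_c = 2√(k_eq·m) = 2√(3150 × 392) = 2222 N·s/m, so ζ = c/c_c = 691/2222 = 0.3109.
ω_d = ω_n√(1 − ζ²) = 2.835 × √(1 − 0.0967) = 2.694 rad/s.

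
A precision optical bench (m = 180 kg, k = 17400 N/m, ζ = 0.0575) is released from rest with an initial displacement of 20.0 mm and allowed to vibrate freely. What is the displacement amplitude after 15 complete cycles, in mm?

0.0878 mm

Logarithmic decrement δ = 2πζ/√(1 − ζ²) = 2π × 0.05750/√(1 − 0.00331) = 0.3619.
After n cycles, x_n/x₀ = e^(−nδ), so x_15 = 20.0 × e^(−15 × 0.3619) = 20.0 × 0.004391 = 0.08782 mm.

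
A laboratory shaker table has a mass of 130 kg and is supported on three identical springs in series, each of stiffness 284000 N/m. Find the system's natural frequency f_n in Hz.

4.29 Hz

Series springs: 1/k_eq = 3/284000, so k_eq = 284000/3 = 94670 N/m.
ω_n = √(k_eq/m) = √(94670/130) = √728.2 = 26.99 rad/s.
f_n = ω_n/(2π) = 26.99/6.283 = 4.295 Hz.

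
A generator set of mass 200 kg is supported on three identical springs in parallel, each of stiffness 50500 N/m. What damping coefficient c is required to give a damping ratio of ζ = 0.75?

Parallel springs add: k_eq = 3 × 50500 = 151500 N/m.
c_c = 2√(k_eq·m) = 2√(151500 × 200) = 11010 N·s/m.
c = ζ·c_c = 0.75 × 11010 = 8257 N·s/m.

8260 N·s/m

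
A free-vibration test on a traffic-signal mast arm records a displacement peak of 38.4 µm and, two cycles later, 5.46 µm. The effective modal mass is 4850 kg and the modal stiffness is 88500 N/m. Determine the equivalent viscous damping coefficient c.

Logarithmic decrement δ = (1/n)·ln(x₀/x_n) = (1/2)·ln(38.4/5.46) = (1/2)·ln(7.033) = 0.9753.
ζ = δ/√(4π² + δ²) = 0.9753/√(39.48 + 0.951) = 0.9753/6.358 = 0.1534.
c = ζ · 2√(km) = 0.1534 × 2√(88500 × 4850) = 0.1534 × 41440 = 6356 N·s/m.

6360 N·s/m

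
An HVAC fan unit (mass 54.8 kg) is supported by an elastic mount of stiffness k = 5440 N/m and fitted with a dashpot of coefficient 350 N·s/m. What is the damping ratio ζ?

0.321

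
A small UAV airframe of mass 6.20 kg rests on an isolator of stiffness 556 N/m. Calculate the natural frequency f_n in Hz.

1.51 Hz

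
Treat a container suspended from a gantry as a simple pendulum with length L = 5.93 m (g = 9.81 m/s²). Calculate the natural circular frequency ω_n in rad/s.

For a simple pendulum ω_n = √(g/L) = √(9.81/5.93) = √1.654 = 1.286 rad/s.

1.29 rad/s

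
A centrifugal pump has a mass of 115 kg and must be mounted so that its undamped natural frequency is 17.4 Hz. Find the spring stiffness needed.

1370000 N/m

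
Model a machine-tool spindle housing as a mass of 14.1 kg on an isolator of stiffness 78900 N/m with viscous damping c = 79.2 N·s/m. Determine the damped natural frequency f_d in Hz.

11.9 Hz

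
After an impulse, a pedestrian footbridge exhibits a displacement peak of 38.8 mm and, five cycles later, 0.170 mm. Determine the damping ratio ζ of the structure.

0.170

Logarithmic decrement δ = (1/n)·ln(x₀/x_n) = (1/5)·ln(38.8/0.170) = (1/5)·ln(228.2) = 1.086.
ζ = δ/√(4π² + δ²) = 1.086/√(39.48 + 1.18) = 1.086/6.376 = 0.1703.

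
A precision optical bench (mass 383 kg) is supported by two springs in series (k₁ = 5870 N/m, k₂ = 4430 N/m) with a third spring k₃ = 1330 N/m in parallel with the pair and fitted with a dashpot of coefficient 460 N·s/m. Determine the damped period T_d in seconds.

2.02 s

Series pair: k_s = k₁k₂/(k₁+k₂) = (5870)(4430)/(5870 + 4430) = 2525 N/m. In parallel with k₃: k_eq = 2525 + 1330 = 3855 N/m.
ω_n = √(k_eq/m) = √(3855/383) = 3.172 rad/s.
Critical damping c_c = 2√(k_eq·m) = 2√(3855 × 383) = 2430 N·s/m, so ζ = c/c_c = 460/2430 = 0.1893.
ω_d = ω_n√(1 − ζ²) = 3.172 × √(1 − 0.0358) = 3.115 rad/s.
T_d = 2π/ω_d = 2.017 s.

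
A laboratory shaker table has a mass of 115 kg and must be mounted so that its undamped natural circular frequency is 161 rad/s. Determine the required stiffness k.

2980000 N/m

k = m·ω_n² = 115 × 161.0² = 115 × 25920 = 2981000 N/m.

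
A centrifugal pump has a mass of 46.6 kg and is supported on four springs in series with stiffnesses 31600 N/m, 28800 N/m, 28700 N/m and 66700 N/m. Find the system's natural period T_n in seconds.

0.462 s

Series springs: 1/k_eq = 1/31600 + 1/28800 + 1/28700 + 1/66700 = 0.0001162, so k_eq = 8606 N/m.
ω_n = √(k_eq/m) = √(8606/46.6) = √184.7 = 13.59 rad/s.
T_n = 2π/ω_n = 6.283/13.59 = 0.4624 s.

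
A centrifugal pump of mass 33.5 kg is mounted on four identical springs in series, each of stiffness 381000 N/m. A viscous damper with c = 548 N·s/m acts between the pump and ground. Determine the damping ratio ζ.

0.153

Series springs: 1/k_eq = 4/381000, so k_eq = 381000/4 = 95250 N/m.
ω_n = √(k_eq/m) = √(95250/33.5) = 53.32 rad/s.
Critical damping c_c = 2√(k_eq·m) = 2√(95250 × 33.5) = 3573 N·s/m, so ζ = c/c_c = 548/3573 = 0.1534.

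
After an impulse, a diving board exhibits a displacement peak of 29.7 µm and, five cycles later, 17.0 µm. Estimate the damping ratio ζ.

0.0178

Logarithmic decrement δ = (1/n)·ln(x₀/x_n) = (1/5)·ln(29.7/17.0) = (1/5)·ln(1.747) = 0.1116.
ζ = δ/√(4π² + δ²) = 0.1116/√(39.48 + 0.0125) = 0.1116/6.284 = 0.01776.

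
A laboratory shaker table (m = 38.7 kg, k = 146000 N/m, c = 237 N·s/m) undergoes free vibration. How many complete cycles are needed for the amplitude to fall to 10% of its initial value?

ζ = c/(2√(km)) = 237/(2√(146000 × 38.7)) = 237/4754 = 0.04985.
Logarithmic decrement δ = 2πζ/√(1 − ζ²) = 2π × 0.04985/√(1 − 0.00249) = 0.3136.
x_n/x₀ = e^(−nδ) ≤ 0.1; take ln: n ≥ ln(1/0.1)/δ = 2.303/0.3136 = 7.342.
So 8 complete cycles are required.

8 cycles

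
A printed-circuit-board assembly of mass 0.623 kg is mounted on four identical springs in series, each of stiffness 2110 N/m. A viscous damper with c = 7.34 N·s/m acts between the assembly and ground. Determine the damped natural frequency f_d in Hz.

4.54 Hz

Series springs: 1/k_eq = 4/2110, so k_eq = 2110/4 = 527.5 N/m.
ω_n = √(k_eq/m) = √(527.5/0.623) = 29.10 rad/s.
Critical damping c_c = 2√(k_eq·m) = 2√(527.5 × 0.623) = 36.26 N·s/m, so ζ = c/c_c = 7.34/36.26 = 0.2024.
ω_d = ω_n√(1 − ζ²) = 29.10 × √(1 − 0.0410) = 28.50 rad/s.
f_d = ω_d/(2π) = 4.535 Hz.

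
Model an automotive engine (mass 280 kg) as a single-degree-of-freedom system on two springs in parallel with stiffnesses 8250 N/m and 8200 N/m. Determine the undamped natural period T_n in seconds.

Parallel springs add: k_eq = 8250 + 8200 = 16450 N/m.
ω_n = √(k_eq/m) = √(16450/280) = √58.75 = 7.665 rad/s.
T_n = 2π/ω_n = 6.283/7.665 = 0.8197 s.

0.820 s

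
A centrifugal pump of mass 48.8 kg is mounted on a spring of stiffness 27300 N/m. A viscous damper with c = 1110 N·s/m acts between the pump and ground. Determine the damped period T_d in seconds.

0.303 s

ω_n = √(k/m) = √(27300/48.8) = 23.65 rad/s.
Critical damping c_c = 2√(k·m) = 2√(27300 × 48.8) = 2308 N·s/m, so ζ = c/c_c = 1110/2308 = 0.4808.
ω_d = ω_n√(1 − ζ²) = 23.65 × √(1 − 0.231) = 20.74 rad/s.
T_d = 2π/ω_d = 0.3030 s.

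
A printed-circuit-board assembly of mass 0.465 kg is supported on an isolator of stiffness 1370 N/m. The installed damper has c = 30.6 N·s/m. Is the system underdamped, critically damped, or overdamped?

c_c = 2√(k·m) = 50.48 N·s/m; ζ = c/c_c = 30.6/50.48 = 0.606.
Since ζ < 1 the system is underdamped.

underdamped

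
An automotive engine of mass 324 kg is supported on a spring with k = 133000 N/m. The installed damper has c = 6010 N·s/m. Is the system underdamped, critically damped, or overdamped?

underdamped

c_c = 2√(k·m) = 13130 N·s/m; ζ = c/c_c = 6010/13130 = 0.458.
Since ζ < 1 the system is underdamped.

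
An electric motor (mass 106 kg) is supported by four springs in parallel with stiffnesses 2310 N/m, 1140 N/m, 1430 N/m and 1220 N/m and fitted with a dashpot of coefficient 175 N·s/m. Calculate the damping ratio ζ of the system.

0.109

Parallel springs add: k_eq = 2310 + 1140 + 1430 + 1220 = 6100 N/m.
ω_n = √(k_eq/m) = √(6100/106) = 7.586 rad/s.
Critical damping c_c = 2√(k_eq·m) = 2√(6100 × 106) = 1608 N·s/m, so ζ = c/c_c = 175/1608 = 0.1088.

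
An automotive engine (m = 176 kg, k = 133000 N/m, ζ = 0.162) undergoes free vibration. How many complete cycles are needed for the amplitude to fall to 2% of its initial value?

4 cycles

Logarithmic decrement δ = 2πζ/√(1 − ζ²) = 2π × 0.1620/√(1 − 0.0262) = 1.032.
x_n/x₀ = e^(−nδ) ≤ 0.02; take ln: n ≥ ln(1/0.02)/δ = 3.912/1.032 = 3.793.
So 4 complete cycles are required.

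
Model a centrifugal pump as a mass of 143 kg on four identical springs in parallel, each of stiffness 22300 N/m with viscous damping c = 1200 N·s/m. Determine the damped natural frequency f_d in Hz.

3.92 Hz

Parallel springs add: k_eq = 4 × 22300 = 89200 N/m.
ω_n = √(k_eq/m) = √(89200/143) = 24.98 rad/s.
Critical damping c_c = 2√(k_eq·m) = 2√(89200 × 143) = 7143 N·s/m, so ζ = c/c_c = 1200/7143 = 0.1680.
ω_d = ω_n√(1 − ζ²) = 24.98 × √(1 − 0.0282) = 24.62 rad/s.
f_d = ω_d/(2π) = 3.918 Hz.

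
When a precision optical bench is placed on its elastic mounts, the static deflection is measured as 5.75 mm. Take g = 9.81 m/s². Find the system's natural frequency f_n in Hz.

ω_n = √(g/δ_st) = √(9.81/0.00575) = √1706 = 41.30 rad/s.
f_n = ω_n/(2π) = 41.30/6.283 = 6.574 Hz.

6.57 Hz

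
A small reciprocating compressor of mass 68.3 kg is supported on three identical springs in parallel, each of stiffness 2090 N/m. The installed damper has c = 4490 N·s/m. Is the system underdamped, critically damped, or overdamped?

overdamped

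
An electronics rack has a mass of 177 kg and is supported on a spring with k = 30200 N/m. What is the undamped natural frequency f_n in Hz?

2.08 Hz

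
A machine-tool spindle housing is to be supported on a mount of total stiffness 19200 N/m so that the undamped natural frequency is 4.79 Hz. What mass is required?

21.2 kg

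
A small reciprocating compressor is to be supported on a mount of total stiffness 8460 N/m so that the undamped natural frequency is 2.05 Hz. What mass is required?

51.0 kg

ω_n = 2πf_n = 2π × 2.05 = 12.88 rad/s.
m = k/ω_n² = 8460/12.88² = 8460/165.9 = 50.99 kg.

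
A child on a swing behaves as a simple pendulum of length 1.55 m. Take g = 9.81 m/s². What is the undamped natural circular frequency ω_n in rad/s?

For a simple pendulum ω_n = √(g/L) = √(9.81/1.55) = √6.329 = 2.516 rad/s.

2.52 rad/s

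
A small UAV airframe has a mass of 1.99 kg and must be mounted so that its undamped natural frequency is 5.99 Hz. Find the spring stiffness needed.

ω_n = 2πf_n = 2π × 5.99 = 37.64 rad/s.
k = m·ω_n² = 1.99 × 37.64² = 1.99 × 1416 = 2819 N/m.

2820 N/m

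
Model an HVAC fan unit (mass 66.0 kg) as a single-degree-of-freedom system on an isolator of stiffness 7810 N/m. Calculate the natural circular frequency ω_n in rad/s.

10.9 rad/s

ω_n = √(k/m) = √(7810/66.0) = √118.3 = 10.88 rad/s.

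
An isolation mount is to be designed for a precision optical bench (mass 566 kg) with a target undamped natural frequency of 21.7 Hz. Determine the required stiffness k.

10500000 N/m

ω_n = 2πf_n = 2π × 21.7 = 136.3 rad/s.
k = m·ω_n² = 566 × 136.3² = 566 × 18590 = 10520000 N/m.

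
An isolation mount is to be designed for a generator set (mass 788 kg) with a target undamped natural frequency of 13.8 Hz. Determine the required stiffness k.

ω_n = 2πf_n = 2π × 13.8 = 86.71 rad/s.
k = m·ω_n² = 788 × 86.71² = 788 × 7518 = 5924000 N/m.

5920000 N/m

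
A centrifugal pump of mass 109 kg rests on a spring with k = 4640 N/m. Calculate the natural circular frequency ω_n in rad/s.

ω_n = √(k/m) = √(4640/109) = √42.57 = 6.524 rad/s.

6.52 rad/s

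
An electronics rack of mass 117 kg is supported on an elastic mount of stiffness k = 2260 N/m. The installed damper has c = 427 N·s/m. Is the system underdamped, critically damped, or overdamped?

c_c = 2√(k·m) = 1028 N·s/m; ζ = c/c_c = 427/1028 = 0.415.
Since ζ < 1 the system is underdamped.

underdamped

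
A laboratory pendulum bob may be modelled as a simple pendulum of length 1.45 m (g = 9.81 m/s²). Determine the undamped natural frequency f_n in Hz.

For a simple pendulum ω_n = √(g/L) = √(9.81/1.45) = √6.766 = 2.601 rad/s.
f_n = ω_n/(2π) = 2.601/6.283 = 0.4140 Hz.

0.414 Hz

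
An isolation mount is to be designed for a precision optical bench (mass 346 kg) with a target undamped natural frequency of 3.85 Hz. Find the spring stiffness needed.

ω_n = 2πf_n = 2π × 3.85 = 24.19 rad/s.
k = m·ω_n² = 346 × 24.19² = 346 × 585.2 = 202500 N/m.

202000 N/m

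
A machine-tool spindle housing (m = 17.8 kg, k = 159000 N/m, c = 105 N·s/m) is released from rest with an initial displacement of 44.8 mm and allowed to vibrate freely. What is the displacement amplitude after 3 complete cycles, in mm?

ζ = c/(2√(km)) = 105/(2√(159000 × 17.8)) = 105/3365 = 0.03121.
Logarithmic decrement δ = 2πζ/√(1 − ζ²) = 2π × 0.03121/√(1 − 0.000974) = 0.1962.
After n cycles, x_n/x₀ = e^(−nδ), so x_3 = 44.8 × e^(−3 × 0.1962) = 44.8 × 0.5551 = 24.87 mm.

24.9 mm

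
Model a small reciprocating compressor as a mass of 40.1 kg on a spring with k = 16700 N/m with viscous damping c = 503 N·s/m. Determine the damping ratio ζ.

ω_n = √(k/m) = √(16700/40.1) = 20.41 rad/s.
Critical damping c_c = 2√(k·m) = 2√(16700 × 40.1) = 1637 N·s/m, so ζ = c/c_c = 503/1637 = 0.3073.

0.307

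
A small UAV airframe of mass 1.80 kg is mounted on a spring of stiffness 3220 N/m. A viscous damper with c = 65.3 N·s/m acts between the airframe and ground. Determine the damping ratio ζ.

0.429

ω_n = √(k/m) = √(3220/1.80) = 42.30 rad/s.
Critical damping c_c = 2√(k·m) = 2√(3220 × 1.80) = 152.3 N·s/m, so ζ = c/c_c = 65.3/152.3 = 0.4289.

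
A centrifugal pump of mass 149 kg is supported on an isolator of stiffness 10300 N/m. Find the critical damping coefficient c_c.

2480 N·s/m

c_c = 2√(k·m) = 2√(10300 × 149) = 2 × 1239 = 2478 N·s/m.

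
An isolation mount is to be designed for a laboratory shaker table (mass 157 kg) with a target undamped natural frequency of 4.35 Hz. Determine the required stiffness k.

ω_n = 2πf_n = 2π × 4.35 = 27.33 rad/s.
k = m·ω_n² = 157 × 27.33² = 157 × 747.0 = 117300 N/m.

117000 N/m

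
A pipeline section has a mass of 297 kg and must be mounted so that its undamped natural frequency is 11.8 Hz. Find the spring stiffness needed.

ω_n = 2πf_n = 2π × 11.8 = 74.14 rad/s.
k = m·ω_n² = 297 × 74.14² = 297 × 5497 = 1633000 N/m.

1630000 N/m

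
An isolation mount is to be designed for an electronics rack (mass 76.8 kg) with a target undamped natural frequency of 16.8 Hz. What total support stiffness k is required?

856000 N/m

ω_n = 2πf_n = 2π × 16.8 = 105.6 rad/s.
k = m·ω_n² = 76.8 × 105.6² = 76.8 × 11140 = 855700 N/m.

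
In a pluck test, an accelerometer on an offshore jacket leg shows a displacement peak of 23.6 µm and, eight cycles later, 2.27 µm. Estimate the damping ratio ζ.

0.0465

Logarithmic decrement δ = (1/n)·ln(x₀/x_n) = (1/8)·ln(23.6/2.27) = (1/8)·ln(10.40) = 0.2927.
ζ = δ/√(4π² + δ²) = 0.2927/√(39.48 + 0.0857) = 0.2927/6.290 = 0.04653.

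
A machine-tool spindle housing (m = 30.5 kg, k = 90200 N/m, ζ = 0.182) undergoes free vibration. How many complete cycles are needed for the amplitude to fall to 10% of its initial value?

Logarithmic decrement δ = 2πζ/√(1 − ζ²) = 2π × 0.1820/√(1 − 0.0331) = 1.163.
x_n/x₀ = e^(−nδ) ≤ 0.1; take ln: n ≥ ln(1/0.1)/δ = 2.303/1.163 = 1.980.
So 2 complete cycles are required.

2 cycles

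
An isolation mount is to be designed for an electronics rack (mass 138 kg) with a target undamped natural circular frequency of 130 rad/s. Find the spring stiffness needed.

2330000 N/m

k = m·ω_n² = 138 × 130.0² = 138 × 16900 = 2332000 N/m.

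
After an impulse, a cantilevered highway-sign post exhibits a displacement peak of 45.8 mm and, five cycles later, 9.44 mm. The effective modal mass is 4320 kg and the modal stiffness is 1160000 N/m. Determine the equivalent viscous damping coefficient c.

Logarithmic decrement δ = (1/n)·ln(x₀/x_n) = (1/5)·ln(45.8/9.44) = (1/5)·ln(4.852) = 0.3159.
ζ = δ/√(4π² + δ²) = 0.3159/√(39.48 + 0.0998) = 0.3159/6.291 = 0.05021.
c = ζ · 2√(km) = 0.05021 × 2√(1160000 × 4320) = 0.05021 × 141600 = 7108 N·s/m.

7110 N·s/m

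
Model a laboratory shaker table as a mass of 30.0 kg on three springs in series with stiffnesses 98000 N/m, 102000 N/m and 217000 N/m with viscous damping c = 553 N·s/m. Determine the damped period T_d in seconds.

0.176 s

Series springs: 1/k_eq = 1/98000 + 1/102000 + 1/217000 = 2.462×10^-5, so k_eq = 40620 N/m.
ω_n = √(k_eq/m) = √(40620/30.0) = 36.80 rad/s.
Critical damping c_c = 2√(k_eq·m) = 2√(40620 × 30.0) = 2208 N·s/m, so ζ = c/c_c = 553/2208 = 0.2505.
ω_d = ω_n√(1 − ζ²) = 36.80 × √(1 − 0.0627) = 35.63 rad/s.
T_d = 2π/ω_d = 0.1764 s.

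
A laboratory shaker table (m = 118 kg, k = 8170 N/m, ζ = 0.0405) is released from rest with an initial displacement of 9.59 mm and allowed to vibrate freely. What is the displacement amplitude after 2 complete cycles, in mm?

5.76 mm

Logarithmic decrement δ = 2πζ/√(1 − ζ²) = 2π × 0.04050/√(1 − 0.00164) = 0.2547.
After n cycles, x_n/x₀ = e^(−nδ), so x_2 = 9.59 × e^(−2 × 0.2547) = 9.59 × 0.6009 = 5.762 mm.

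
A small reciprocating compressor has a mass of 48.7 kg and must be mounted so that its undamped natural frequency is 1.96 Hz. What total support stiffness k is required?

7390 N/m

ω_n = 2πf_n = 2π × 1.96 = 12.32 rad/s.
k = m·ω_n² = 48.7 × 12.32² = 48.7 × 151.7 = 7386 N/m.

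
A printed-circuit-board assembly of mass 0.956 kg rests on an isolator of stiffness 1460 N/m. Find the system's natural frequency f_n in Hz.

ω_n = √(k/m) = √(1460/0.956) = √1527 = 39.08 rad/s.
f_n = ω_n/(2π) = 39.08/6.283 = 6.220 Hz.

6.22 Hz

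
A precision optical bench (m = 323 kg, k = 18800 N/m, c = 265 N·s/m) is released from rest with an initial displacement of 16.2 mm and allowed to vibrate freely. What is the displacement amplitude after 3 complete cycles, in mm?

ζ = c/(2√(km)) = 265/(2√(18800 × 323)) = 265/4928 = 0.05377.
Logarithmic decrement δ = 2πζ/√(1 − ζ²) = 2π × 0.05377/√(1 − 0.00289) = 0.3383.
After n cycles, x_n/x₀ = e^(−nδ), so x_3 = 16.2 × e^(−3 × 0.3383) = 16.2 × 0.3624 = 5.871 mm.

5.87 mm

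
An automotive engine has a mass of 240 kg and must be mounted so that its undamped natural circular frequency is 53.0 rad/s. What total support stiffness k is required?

674000 N/m

k = m·ω_n² = 240 × 53.00² = 240 × 2809 = 674200 N/m.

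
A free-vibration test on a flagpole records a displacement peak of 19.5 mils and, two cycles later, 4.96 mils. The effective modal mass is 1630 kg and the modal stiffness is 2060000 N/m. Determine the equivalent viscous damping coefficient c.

Logarithmic decrement δ = (1/n)·ln(x₀/x_n) = (1/2)·ln(19.5/4.96) = (1/2)·ln(3.931) = 0.6845.
ζ = δ/√(4π² + δ²) = 0.6845/√(39.48 + 0.469) = 0.6845/6.320 = 0.1083.
c = ζ · 2√(km) = 0.1083 × 2√(2060000 × 1630) = 0.1083 × 115900 = 12550 N·s/m.

12600 N·s/m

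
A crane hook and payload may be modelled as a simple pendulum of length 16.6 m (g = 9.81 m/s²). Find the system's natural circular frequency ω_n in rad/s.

0.769 rad/s

For a simple pendulum ω_n = √(g/L) = √(9.81/16.6) = √0.5910 = 0.7687 rad/s.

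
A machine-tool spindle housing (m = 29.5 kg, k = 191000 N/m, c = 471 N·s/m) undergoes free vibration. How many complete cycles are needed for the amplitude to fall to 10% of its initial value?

ζ = c/(2√(km)) = 471/(2√(191000 × 29.5)) = 471/4747 = 0.09921.
Logarithmic decrement δ = 2πζ/√(1 − ζ²) = 2π × 0.09921/√(1 − 0.00984) = 0.6265.
x_n/x₀ = e^(−nδ) ≤ 0.1; take ln: n ≥ ln(1/0.1)/δ = 2.303/0.6265 = 3.676.
So 4 complete cycles are required.

4 cycles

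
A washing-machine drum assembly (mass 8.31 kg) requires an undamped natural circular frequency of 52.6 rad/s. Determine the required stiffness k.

23000 N/m

k = m·ω_n² = 8.31 × 52.60² = 8.31 × 2767 = 22990 N/m.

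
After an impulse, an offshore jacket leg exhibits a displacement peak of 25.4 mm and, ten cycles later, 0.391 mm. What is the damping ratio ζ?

0.0663

Logarithmic decrement δ = (1/n)·ln(x₀/x_n) = (1/10)·ln(25.4/0.391) = (1/10)·ln(64.96) = 0.4174.
ζ = δ/√(4π² + δ²) = 0.4174/√(39.48 + 0.174) = 0.4174/6.297 = 0.06628.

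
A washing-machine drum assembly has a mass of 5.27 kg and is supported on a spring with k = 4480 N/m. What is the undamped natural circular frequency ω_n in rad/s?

ω_n = √(k/m) = √(4480/5.27) = √850.1 = 29.16 rad/s.

29.2 rad/s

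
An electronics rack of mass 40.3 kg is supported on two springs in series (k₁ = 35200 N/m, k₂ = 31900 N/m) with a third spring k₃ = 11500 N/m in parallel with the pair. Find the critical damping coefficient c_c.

2130 N·s/m

Series pair: k_s = k₁k₂/(k₁+k₂) = (35200)(31900)/(35200 + 31900) = 16730 N/m. In parallel with k₃: k_eq = 16730 + 11500 = 28230 N/m.
c_c = 2√(k_eq·m) = 2√(28230 × 40.3) = 2 × 1067 = 2133 N·s/m.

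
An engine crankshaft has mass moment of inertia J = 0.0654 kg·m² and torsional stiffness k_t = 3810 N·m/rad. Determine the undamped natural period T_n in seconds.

0.0260 s

ω_n = √(k_t/J) = √(3810/0.0654) = √58260 = 241.4 rad/s.
T_n = 2π/ω_n = 6.283/241.4 = 0.02603 s.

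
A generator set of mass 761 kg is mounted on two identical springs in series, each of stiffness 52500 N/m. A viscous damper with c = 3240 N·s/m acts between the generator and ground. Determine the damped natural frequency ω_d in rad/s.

5.47 rad/s

Series springs: 1/k_eq = 2/52500, so k_eq = 52500/2 = 26250 N/m.
ω_n = √(k_eq/m) = √(26250/761) = 5.873 rad/s.
Critical damping c_c = 2√(k_eq·m) = 2√(26250 × 761) = 8939 N·s/m, so ζ = c/c_c = 3240/8939 = 0.3625.
ω_d = ω_n√(1 − ζ²) = 5.873 × √(1 − 0.131) = 5.474 rad/s.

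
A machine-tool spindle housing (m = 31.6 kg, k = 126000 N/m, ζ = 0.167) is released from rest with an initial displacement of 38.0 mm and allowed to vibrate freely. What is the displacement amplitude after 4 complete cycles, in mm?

Logarithmic decrement δ = 2πζ/√(1 − ζ²) = 2π × 0.1670/√(1 − 0.0279) = 1.064.
After n cycles, x_n/x₀ = e^(−nδ), so x_4 = 38.0 × e^(−4 × 1.064) = 38.0 × 0.01417 = 0.5383 mm.

0.538 mm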